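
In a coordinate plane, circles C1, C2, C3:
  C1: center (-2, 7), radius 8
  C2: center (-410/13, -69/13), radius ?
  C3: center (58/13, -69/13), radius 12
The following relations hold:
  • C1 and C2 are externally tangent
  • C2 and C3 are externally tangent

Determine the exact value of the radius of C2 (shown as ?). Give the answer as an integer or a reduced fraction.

24

1. [ext C1·C2]  r_C2² + 16r_C2 − 960 = 0  ⇒  r_C2 = 24 (r>0 drops 1)
2. [ext C2·C3]  r_C2² + 24r_C2 − 1152 = 0  ⇒  r_C2 = 24 (r>0 drops 1)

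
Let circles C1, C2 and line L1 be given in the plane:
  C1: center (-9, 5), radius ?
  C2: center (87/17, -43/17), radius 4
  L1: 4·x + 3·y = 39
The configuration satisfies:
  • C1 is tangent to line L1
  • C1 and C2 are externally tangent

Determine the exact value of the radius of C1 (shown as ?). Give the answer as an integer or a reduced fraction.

1. [C1‖L1]  r_C1² − 144 = 0  ⇒  r_C1 = 12 (r>0 drops 1)
2. [ext C1·C2]  r_C1² + 8r_C1 − 240 = 0  ⇒  r_C1 = 12 (r>0 drops 1)

12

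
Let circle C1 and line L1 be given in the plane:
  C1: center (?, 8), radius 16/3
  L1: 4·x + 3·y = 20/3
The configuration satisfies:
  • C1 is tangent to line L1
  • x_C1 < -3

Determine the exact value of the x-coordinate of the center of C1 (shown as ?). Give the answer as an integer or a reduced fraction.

-11

1. [C1‖L1]  x_C1² + (26/3)x_C1 − 77/3 = 0  ⇒  x_C1 = -11 or 7/3
2. given x_C1 < -3: keep -11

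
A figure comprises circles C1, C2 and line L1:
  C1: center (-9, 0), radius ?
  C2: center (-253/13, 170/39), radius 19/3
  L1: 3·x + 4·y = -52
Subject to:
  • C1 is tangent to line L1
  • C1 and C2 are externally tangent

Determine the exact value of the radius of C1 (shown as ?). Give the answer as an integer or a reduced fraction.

1. [C1‖L1]  r_C1² − 25 = 0  ⇒  r_C1 = 5 (r>0 drops 1)
2. [ext C1·C2]  r_C1² + (38/3)r_C1 − 265/3 = 0  ⇒  r_C1 = 5 (r>0 drops 1)

5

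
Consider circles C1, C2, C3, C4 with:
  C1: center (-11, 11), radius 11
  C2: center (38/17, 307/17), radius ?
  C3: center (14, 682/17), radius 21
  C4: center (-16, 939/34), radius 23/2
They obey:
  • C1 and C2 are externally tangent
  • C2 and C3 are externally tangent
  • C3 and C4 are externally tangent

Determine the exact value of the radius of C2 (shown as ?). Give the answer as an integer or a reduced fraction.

1. [ext C1·C2]  r_C2² + 22r_C2 − 104 = 0  ⇒  r_C2 = 4 (r>0 drops 1)
2. [ext C2·C3]  r_C2² + 42r_C2 − 184 = 0  ⇒  r_C2 = 4 (r>0 drops 1)

4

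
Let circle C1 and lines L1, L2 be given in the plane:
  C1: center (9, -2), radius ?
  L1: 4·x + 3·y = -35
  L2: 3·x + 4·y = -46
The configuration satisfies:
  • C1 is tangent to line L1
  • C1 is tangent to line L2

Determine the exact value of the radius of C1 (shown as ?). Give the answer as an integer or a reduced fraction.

1. [C1‖L1]  r_C1² − 169 = 0  ⇒  r_C1 = 13 (r>0 drops 1)
2. [C1‖L2]  r_C1² − 169 = 0  ⇒  r_C1 = 13 (r>0 drops 1)

13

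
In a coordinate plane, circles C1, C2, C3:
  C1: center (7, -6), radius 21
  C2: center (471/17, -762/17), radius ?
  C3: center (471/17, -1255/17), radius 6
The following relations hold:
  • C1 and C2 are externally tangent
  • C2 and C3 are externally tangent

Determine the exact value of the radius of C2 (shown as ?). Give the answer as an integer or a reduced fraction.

1. [ext C1·C2]  r_C2² + 42r_C2 − 1495 = 0  ⇒  r_C2 = 23 (r>0 drops 1)
2. [ext C2·C3]  r_C2² + 12r_C2 − 805 = 0  ⇒  r_C2 = 23 (r>0 drops 1)

23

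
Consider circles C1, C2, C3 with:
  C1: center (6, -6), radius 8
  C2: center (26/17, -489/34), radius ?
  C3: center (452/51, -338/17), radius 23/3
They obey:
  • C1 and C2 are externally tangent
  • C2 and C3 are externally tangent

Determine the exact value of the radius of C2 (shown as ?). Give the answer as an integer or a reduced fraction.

3/2

1. [ext C1·C2]  r_C2² + 16r_C2 − 105/4 = 0  ⇒  r_C2 = 3/2 (r>0 drops 1)
2. [ext C2·C3]  r_C2² + (46/3)r_C2 − 101/4 = 0  ⇒  r_C2 = 3/2 (r>0 drops 1)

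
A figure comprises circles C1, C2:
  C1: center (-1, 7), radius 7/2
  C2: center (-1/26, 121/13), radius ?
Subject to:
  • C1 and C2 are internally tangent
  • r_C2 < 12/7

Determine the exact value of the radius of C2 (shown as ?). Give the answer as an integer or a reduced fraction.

1

1. [int C1,C2]  r_C2² − 7r_C2 + 6 = 0  ⇒  r_C2 = 1 or 6
2. given r_C2 < 12/7: keep 1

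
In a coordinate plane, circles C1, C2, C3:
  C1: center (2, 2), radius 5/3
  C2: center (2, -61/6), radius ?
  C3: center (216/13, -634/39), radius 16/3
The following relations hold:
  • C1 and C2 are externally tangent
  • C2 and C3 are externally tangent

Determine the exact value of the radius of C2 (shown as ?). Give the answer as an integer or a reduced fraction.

1. [ext C1·C2]  r_C2² + (10/3)r_C2 − 581/4 = 0  ⇒  r_C2 = 21/2 (r>0 drops 1)
2. [ext C2·C3]  r_C2² + (32/3)r_C2 − 889/4 = 0  ⇒  r_C2 = 21/2 (r>0 drops 1)

21/2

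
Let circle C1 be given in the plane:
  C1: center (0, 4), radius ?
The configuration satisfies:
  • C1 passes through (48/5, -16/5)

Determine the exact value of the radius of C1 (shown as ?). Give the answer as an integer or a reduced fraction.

1. [C1∋P]  r_C1² − 144 = 0  ⇒  r_C1 = 12 (r>0 drops 1)

12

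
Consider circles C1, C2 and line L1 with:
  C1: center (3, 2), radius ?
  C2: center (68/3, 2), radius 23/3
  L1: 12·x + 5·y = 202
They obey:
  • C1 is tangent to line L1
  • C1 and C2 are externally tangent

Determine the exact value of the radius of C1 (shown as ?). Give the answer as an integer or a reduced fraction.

1. [C1‖L1]  r_C1² − 144 = 0  ⇒  r_C1 = 12 (r>0 drops 1)
2. [ext C1·C2]  r_C1² + (46/3)r_C1 − 328 = 0  ⇒  r_C1 = 12 (r>0 drops 1)

12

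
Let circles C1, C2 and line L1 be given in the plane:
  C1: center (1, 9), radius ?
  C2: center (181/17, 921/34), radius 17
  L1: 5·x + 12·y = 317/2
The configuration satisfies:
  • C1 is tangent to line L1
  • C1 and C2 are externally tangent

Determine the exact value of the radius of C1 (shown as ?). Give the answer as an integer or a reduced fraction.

7/2

1. [C1‖L1]  r_C1² − 49/4 = 0  ⇒  r_C1 = 7/2 (r>0 drops 1)
2. [ext C1·C2]  r_C1² + 34r_C1 − 525/4 = 0  ⇒  r_C1 = 7/2 (r>0 drops 1)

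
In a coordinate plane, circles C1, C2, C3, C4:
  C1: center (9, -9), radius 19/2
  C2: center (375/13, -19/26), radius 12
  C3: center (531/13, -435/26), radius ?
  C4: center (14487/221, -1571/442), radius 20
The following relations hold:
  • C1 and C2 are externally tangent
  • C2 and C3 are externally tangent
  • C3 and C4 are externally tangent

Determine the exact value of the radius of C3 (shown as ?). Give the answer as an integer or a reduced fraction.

1. [ext C2·C3]  r_C3² + 24r_C3 − 256 = 0  ⇒  r_C3 = 8 (r>0 drops 1)
2. [ext C3·C4]  r_C3² + 40r_C3 − 384 = 0  ⇒  r_C3 = 8 (r>0 drops 1)

8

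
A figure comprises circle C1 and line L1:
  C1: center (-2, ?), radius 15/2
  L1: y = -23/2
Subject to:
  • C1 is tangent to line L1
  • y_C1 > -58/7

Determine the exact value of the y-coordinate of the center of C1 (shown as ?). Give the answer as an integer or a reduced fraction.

-4

1. [C1‖L1]  y_C1² + 23y_C1 + 76 = 0  ⇒  y_C1 = -19 or -4
2. given y_C1 > -58/7: keep -4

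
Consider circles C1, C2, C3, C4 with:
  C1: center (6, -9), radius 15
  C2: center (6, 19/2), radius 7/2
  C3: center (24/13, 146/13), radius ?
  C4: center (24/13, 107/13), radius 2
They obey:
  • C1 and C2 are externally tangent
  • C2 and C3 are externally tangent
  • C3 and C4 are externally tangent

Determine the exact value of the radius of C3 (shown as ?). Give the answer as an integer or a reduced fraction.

1

1. [ext C2·C3]  r_C3² + 7r_C3 − 8 = 0  ⇒  r_C3 = 1 (r>0 drops 1)
2. [ext C3·C4]  r_C3² + 4r_C3 − 5 = 0  ⇒  r_C3 = 1 (r>0 drops 1)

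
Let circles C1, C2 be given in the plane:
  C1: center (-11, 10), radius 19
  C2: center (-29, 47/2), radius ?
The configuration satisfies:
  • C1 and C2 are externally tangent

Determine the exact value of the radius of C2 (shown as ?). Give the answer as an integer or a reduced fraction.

7/2

1. [ext C1·C2]  r_C2² + 38r_C2 − 581/4 = 0  ⇒  r_C2 = 7/2 (r>0 drops 1)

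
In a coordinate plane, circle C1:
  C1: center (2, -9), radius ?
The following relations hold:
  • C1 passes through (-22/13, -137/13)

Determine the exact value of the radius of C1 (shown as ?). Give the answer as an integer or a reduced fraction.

4

1. [C1∋P]  r_C1² − 16 = 0  ⇒  r_C1 = 4 (r>0 drops 1)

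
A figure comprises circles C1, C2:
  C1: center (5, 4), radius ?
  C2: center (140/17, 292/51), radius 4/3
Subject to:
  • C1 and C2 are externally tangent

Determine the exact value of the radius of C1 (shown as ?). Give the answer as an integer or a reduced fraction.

1. [ext C1·C2]  r_C1² + (8/3)r_C1 − 35/3 = 0  ⇒  r_C1 = 7/3 (r>0 drops 1)

7/3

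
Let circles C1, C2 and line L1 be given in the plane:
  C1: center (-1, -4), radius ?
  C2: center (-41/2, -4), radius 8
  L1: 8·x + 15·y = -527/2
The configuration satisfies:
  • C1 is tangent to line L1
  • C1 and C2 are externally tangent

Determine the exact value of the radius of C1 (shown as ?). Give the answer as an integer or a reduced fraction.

1. [C1‖L1]  r_C1² − 529/4 = 0  ⇒  r_C1 = 23/2 (r>0 drops 1)
2. [ext C1·C2]  r_C1² + 16r_C1 − 1265/4 = 0  ⇒  r_C1 = 23/2 (r>0 drops 1)

23/2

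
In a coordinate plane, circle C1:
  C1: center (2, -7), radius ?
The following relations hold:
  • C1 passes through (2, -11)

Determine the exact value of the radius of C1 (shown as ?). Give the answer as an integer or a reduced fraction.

1. [C1∋P]  r_C1² − 16 = 0  ⇒  r_C1 = 4 (r>0 drops 1)

4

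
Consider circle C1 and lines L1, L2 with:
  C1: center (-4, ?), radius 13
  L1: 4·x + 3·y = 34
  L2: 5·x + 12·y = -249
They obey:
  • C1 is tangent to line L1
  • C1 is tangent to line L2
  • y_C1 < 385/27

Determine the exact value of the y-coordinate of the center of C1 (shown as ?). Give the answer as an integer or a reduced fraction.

1. [C1‖L1]  y_C1² − (100/3)y_C1 − 575/3 = 0  ⇒  y_C1 = -5 or 115/3
2. [C1‖L2]  y_C1² + (229/6)y_C1 + 995/6 = 0  ⇒  y_C1 = -199/6 or -5

-5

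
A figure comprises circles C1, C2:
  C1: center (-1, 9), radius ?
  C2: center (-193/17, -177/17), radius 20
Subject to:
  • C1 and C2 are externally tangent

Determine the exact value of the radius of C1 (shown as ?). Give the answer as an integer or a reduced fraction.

1. [ext C1·C2]  r_C1² + 40r_C1 − 84 = 0  ⇒  r_C1 = 2 (r>0 drops 1)

2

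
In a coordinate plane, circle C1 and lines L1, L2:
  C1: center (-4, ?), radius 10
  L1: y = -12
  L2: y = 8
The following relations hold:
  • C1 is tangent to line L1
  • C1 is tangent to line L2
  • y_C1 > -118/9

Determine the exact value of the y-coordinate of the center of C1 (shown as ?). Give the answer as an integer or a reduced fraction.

-2

1. [C1‖L1]  y_C1² + 24y_C1 + 44 = 0  ⇒  y_C1 = -22 or -2
2. [C1‖L2]  y_C1² − 16y_C1 − 36 = 0  ⇒  y_C1 = -2 or 18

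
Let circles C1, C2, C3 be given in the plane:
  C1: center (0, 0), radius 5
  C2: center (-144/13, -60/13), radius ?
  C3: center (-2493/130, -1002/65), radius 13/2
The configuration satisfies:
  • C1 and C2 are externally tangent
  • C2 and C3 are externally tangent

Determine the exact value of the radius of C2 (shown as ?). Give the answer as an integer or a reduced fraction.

1. [ext C1·C2]  r_C2² + 10r_C2 − 119 = 0  ⇒  r_C2 = 7 (r>0 drops 1)
2. [ext C2·C3]  r_C2² + 13r_C2 − 140 = 0  ⇒  r_C2 = 7 (r>0 drops 1)

7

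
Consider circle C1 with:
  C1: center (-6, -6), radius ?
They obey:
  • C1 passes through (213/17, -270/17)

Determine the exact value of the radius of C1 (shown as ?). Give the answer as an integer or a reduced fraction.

1. [C1∋P]  r_C1² − 441 = 0  ⇒  r_C1 = 21 (r>0 drops 1)

21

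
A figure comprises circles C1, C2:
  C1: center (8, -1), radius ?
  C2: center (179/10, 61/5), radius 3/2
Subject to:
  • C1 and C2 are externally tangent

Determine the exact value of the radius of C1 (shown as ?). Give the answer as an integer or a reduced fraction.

1. [ext C1·C2]  r_C1² + 3r_C1 − 270 = 0  ⇒  r_C1 = 15 (r>0 drops 1)

15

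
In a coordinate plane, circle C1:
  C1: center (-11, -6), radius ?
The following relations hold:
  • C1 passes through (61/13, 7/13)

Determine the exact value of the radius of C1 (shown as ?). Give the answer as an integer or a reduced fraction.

1. [C1∋P]  r_C1² − 289 = 0  ⇒  r_C1 = 17 (r>0 drops 1)

17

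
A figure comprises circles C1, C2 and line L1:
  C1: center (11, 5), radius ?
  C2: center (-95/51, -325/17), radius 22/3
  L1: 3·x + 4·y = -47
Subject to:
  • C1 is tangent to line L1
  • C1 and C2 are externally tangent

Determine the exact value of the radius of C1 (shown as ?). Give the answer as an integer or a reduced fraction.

20

1. [C1‖L1]  r_C1² − 400 = 0  ⇒  r_C1 = 20 (r>0 drops 1)
2. [ext C1·C2]  r_C1² + (44/3)r_C1 − 2080/3 = 0  ⇒  r_C1 = 20 (r>0 drops 1)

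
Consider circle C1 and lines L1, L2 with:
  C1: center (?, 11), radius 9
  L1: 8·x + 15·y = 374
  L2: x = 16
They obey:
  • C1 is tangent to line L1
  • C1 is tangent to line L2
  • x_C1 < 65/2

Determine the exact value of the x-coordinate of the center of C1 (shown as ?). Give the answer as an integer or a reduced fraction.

7

1. [C1‖L1]  x_C1² − (209/4)x_C1 + 1267/4 = 0  ⇒  x_C1 = 7 or 181/4
2. [C1‖L2]  x_C1² − 32x_C1 + 175 = 0  ⇒  x_C1 = 7 or 25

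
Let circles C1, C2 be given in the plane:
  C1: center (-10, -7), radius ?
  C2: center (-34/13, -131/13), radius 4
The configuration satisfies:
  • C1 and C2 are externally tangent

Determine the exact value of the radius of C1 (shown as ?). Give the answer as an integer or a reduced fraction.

1. [ext C1·C2]  r_C1² + 8r_C1 − 48 = 0  ⇒  r_C1 = 4 (r>0 drops 1)

4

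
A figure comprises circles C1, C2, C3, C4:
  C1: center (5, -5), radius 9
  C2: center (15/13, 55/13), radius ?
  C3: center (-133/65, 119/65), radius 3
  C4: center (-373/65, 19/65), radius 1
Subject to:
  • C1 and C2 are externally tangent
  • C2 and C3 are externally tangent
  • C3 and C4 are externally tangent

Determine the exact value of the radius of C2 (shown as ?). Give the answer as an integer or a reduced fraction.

1. [ext C1·C2]  r_C2² + 18r_C2 − 19 = 0  ⇒  r_C2 = 1 (r>0 drops 1)
2. [ext C2·C3]  r_C2² + 6r_C2 − 7 = 0  ⇒  r_C2 = 1 (r>0 drops 1)

1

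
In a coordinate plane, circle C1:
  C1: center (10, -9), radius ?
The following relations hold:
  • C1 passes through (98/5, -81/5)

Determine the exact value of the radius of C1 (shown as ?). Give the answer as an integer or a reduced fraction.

12

1. [C1∋P]  r_C1² − 144 = 0  ⇒  r_C1 = 12 (r>0 drops 1)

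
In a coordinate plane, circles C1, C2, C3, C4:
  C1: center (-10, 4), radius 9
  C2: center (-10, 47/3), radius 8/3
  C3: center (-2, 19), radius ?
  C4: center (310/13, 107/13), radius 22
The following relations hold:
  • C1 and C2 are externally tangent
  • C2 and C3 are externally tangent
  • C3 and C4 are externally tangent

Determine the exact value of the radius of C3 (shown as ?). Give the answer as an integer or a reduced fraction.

1. [ext C2·C3]  r_C3² + (16/3)r_C3 − 68 = 0  ⇒  r_C3 = 6 (r>0 drops 1)
2. [ext C3·C4]  r_C3² + 44r_C3 − 300 = 0  ⇒  r_C3 = 6 (r>0 drops 1)

6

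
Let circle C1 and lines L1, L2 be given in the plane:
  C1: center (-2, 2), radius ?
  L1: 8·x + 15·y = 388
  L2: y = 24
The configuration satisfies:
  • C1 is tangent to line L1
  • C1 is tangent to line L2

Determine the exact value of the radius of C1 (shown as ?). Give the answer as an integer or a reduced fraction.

22

1. [C1‖L1]  r_C1² − 484 = 0  ⇒  r_C1 = 22 (r>0 drops 1)
2. [C1‖L2]  r_C1² − 484 = 0  ⇒  r_C1 = 22 (r>0 drops 1)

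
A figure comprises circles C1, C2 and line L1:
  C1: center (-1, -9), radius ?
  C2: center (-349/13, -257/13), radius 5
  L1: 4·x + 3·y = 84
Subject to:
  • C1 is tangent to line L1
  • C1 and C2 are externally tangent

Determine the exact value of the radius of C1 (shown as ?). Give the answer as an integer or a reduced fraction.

23

1. [C1‖L1]  r_C1² − 529 = 0  ⇒  r_C1 = 23 (r>0 drops 1)
2. [ext C1·C2]  r_C1² + 10r_C1 − 759 = 0  ⇒  r_C1 = 23 (r>0 drops 1)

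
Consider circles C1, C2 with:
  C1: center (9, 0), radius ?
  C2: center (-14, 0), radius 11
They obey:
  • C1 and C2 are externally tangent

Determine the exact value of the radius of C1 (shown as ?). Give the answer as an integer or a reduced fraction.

12

1. [ext C1·C2]  r_C1² + 22r_C1 − 408 = 0  ⇒  r_C1 = 12 (r>0 drops 1)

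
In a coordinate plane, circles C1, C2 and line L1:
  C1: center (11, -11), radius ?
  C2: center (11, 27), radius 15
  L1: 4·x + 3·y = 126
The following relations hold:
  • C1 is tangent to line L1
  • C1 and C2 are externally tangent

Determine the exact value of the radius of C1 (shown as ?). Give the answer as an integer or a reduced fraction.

1. [C1‖L1]  r_C1² − 529 = 0  ⇒  r_C1 = 23 (r>0 drops 1)
2. [ext C1·C2]  r_C1² + 30r_C1 − 1219 = 0  ⇒  r_C1 = 23 (r>0 drops 1)

23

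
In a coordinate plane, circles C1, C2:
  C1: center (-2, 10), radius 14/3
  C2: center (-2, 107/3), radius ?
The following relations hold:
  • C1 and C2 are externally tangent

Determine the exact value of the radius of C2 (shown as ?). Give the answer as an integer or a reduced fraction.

21

1. [ext C1·C2]  r_C2² + (28/3)r_C2 − 637 = 0  ⇒  r_C2 = 21 (r>0 drops 1)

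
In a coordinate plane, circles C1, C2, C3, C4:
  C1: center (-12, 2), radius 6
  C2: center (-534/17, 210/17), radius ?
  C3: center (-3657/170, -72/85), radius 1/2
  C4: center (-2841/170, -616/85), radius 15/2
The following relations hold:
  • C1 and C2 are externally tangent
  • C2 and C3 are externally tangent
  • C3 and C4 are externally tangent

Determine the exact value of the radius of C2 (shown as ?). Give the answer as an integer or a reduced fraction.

16

1. [ext C1·C2]  r_C2² + 12r_C2 − 448 = 0  ⇒  r_C2 = 16 (r>0 drops 1)
2. [ext C2·C3]  r_C2² + 1r_C2 − 272 = 0  ⇒  r_C2 = 16 (r>0 drops 1)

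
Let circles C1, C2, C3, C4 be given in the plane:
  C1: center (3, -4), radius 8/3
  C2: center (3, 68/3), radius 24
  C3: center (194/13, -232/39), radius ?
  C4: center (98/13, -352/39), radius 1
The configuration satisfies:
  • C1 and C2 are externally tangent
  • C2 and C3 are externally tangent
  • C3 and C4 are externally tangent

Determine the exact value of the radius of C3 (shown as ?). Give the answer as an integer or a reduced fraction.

1. [ext C2·C3]  r_C3² + 48r_C3 − 385 = 0  ⇒  r_C3 = 7 (r>0 drops 1)
2. [ext C3·C4]  r_C3² + 2r_C3 − 63 = 0  ⇒  r_C3 = 7 (r>0 drops 1)

7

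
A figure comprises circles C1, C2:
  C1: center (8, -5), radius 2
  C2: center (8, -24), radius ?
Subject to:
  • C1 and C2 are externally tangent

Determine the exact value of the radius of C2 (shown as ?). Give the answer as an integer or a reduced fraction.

17

1. [ext C1·C2]  r_C2² + 4r_C2 − 357 = 0  ⇒  r_C2 = 17 (r>0 drops 1)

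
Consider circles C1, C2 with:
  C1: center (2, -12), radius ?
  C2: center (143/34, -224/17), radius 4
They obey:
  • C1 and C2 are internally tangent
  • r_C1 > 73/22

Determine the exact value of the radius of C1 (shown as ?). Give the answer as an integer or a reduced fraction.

13/2

1. [int C1,C2]  r_C1² − 8r_C1 + 39/4 = 0  ⇒  r_C1 = 3/2 or 13/2
2. given r_C1 > 73/22: keep 13/2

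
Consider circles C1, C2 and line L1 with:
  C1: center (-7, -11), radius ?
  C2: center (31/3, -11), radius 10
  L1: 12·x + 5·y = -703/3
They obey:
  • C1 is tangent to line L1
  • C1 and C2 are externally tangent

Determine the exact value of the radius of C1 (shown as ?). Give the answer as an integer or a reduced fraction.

22/3

1. [C1‖L1]  r_C1² − 484/9 = 0  ⇒  r_C1 = 22/3 (r>0 drops 1)
2. [ext C1·C2]  r_C1² + 20r_C1 − 1804/9 = 0  ⇒  r_C1 = 22/3 (r>0 drops 1)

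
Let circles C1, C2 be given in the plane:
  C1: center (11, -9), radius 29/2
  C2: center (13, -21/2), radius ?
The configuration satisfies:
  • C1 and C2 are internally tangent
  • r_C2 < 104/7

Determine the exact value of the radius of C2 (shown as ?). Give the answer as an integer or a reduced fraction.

1. [int C1,C2]  r_C2² − 29r_C2 + 204 = 0  ⇒  r_C2 = 12 or 17
2. given r_C2 < 104/7: keep 12

12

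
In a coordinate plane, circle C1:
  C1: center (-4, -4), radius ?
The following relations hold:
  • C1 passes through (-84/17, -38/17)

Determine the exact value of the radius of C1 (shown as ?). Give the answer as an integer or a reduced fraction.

1. [C1∋P]  r_C1² − 4 = 0  ⇒  r_C1 = 2 (r>0 drops 1)

2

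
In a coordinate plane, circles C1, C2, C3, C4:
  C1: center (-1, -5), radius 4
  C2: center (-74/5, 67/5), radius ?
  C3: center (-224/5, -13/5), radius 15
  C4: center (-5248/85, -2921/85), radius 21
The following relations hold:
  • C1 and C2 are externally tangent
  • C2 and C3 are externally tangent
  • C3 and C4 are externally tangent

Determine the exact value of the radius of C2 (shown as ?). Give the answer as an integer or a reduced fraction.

1. [ext C1·C2]  r_C2² + 8r_C2 − 513 = 0  ⇒  r_C2 = 19 (r>0 drops 1)
2. [ext C2·C3]  r_C2² + 30r_C2 − 931 = 0  ⇒  r_C2 = 19 (r>0 drops 1)

19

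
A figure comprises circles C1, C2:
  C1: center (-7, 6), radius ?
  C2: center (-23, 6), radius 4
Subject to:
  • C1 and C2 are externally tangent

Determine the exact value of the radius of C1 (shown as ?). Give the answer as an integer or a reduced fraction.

1. [ext C1·C2]  r_C1² + 8r_C1 − 240 = 0  ⇒  r_C1 = 12 (r>0 drops 1)

12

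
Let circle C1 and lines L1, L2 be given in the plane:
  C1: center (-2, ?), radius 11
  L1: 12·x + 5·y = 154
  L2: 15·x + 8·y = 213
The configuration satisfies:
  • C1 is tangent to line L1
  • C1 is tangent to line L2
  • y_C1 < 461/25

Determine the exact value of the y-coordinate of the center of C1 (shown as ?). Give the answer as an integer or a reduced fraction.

1. [C1‖L1]  y_C1² − (356/5)y_C1 + 2247/5 = 0  ⇒  y_C1 = 7 or 321/5
2. [C1‖L2]  y_C1² − (243/4)y_C1 + 1505/4 = 0  ⇒  y_C1 = 7 or 215/4

7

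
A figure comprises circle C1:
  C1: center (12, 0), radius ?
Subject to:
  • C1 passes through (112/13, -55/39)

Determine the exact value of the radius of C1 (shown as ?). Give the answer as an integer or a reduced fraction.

11/3

1. [C1∋P]  r_C1² − 121/9 = 0  ⇒  r_C1 = 11/3 (r>0 drops 1)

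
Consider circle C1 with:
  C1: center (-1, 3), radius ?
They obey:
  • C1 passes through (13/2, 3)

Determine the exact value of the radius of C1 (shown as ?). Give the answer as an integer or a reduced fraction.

15/2

1. [C1∋P]  r_C1² − 225/4 = 0  ⇒  r_C1 = 15/2 (r>0 drops 1)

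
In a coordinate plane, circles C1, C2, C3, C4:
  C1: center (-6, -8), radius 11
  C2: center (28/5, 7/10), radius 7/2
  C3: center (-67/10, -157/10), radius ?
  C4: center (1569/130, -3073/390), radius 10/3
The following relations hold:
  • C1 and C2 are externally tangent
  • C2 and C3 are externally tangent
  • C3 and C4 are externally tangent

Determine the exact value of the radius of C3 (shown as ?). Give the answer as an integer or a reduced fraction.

1. [ext C2·C3]  r_C3² + 7r_C3 − 408 = 0  ⇒  r_C3 = 17 (r>0 drops 1)
2. [ext C3·C4]  r_C3² + (20/3)r_C3 − 1207/3 = 0  ⇒  r_C3 = 17 (r>0 drops 1)

17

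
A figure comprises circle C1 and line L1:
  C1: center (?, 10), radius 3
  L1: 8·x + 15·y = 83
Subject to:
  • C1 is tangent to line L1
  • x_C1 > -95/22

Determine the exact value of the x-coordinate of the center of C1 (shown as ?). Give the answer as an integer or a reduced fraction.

-2

1. [C1‖L1]  x_C1² + (67/4)x_C1 + 59/2 = 0  ⇒  x_C1 = -59/4 or -2
2. given x_C1 > -95/22: keep -2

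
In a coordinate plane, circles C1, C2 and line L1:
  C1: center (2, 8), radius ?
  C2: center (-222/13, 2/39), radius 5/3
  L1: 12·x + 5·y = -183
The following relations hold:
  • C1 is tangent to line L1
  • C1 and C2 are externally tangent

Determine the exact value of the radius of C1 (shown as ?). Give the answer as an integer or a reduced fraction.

1. [C1‖L1]  r_C1² − 361 = 0  ⇒  r_C1 = 19 (r>0 drops 1)
2. [ext C1·C2]  r_C1² + (10/3)r_C1 − 1273/3 = 0  ⇒  r_C1 = 19 (r>0 drops 1)

19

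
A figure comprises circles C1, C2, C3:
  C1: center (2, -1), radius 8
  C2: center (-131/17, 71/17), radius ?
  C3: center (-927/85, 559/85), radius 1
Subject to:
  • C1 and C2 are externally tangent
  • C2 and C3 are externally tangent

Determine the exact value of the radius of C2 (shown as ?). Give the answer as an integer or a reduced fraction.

1. [ext C1·C2]  r_C2² + 16r_C2 − 57 = 0  ⇒  r_C2 = 3 (r>0 drops 1)
2. [ext C2·C3]  r_C2² + 2r_C2 − 15 = 0  ⇒  r_C2 = 3 (r>0 drops 1)

3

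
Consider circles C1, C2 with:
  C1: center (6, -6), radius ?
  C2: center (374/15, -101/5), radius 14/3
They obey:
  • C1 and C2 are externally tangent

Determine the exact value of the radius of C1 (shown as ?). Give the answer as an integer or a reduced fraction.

1. [ext C1·C2]  r_C1² + (28/3)r_C1 − 1615/3 = 0  ⇒  r_C1 = 19 (r>0 drops 1)

19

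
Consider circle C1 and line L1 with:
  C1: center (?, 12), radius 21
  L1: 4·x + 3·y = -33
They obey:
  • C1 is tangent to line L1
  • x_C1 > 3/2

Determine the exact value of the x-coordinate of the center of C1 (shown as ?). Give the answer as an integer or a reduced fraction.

9

1. [C1‖L1]  x_C1² + (69/2)x_C1 − 783/2 = 0  ⇒  x_C1 = -87/2 or 9
2. given x_C1 > 3/2: keep 9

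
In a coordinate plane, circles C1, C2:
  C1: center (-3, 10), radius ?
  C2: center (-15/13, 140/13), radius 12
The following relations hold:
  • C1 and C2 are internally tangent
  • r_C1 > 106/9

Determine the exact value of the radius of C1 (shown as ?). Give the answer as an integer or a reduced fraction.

14

1. [int C1,C2]  r_C1² − 24r_C1 + 140 = 0  ⇒  r_C1 = 10 or 14
2. given r_C1 > 106/9: keep 14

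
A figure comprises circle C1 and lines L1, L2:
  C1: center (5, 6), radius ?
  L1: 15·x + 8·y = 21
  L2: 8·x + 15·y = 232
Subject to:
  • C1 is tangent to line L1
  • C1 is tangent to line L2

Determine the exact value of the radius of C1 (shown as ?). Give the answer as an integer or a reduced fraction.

1. [C1‖L1]  r_C1² − 36 = 0  ⇒  r_C1 = 6 (r>0 drops 1)
2. [C1‖L2]  r_C1² − 36 = 0  ⇒  r_C1 = 6 (r>0 drops 1)

6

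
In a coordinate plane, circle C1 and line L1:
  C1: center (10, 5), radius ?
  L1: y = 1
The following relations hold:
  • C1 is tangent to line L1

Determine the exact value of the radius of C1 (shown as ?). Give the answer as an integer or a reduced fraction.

4

1. [C1‖L1]  r_C1² − 16 = 0  ⇒  r_C1 = 4 (r>0 drops 1)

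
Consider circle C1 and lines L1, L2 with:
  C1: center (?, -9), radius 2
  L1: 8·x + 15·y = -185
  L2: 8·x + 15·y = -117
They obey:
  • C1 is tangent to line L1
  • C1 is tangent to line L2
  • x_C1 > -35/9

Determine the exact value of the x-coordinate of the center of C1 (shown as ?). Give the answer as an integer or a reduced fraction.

-2

1. [C1‖L1]  x_C1² + (25/2)x_C1 + 21 = 0  ⇒  x_C1 = -21/2 or -2
2. [C1‖L2]  x_C1² − (9/2)x_C1 − 13 = 0  ⇒  x_C1 = -2 or 13/2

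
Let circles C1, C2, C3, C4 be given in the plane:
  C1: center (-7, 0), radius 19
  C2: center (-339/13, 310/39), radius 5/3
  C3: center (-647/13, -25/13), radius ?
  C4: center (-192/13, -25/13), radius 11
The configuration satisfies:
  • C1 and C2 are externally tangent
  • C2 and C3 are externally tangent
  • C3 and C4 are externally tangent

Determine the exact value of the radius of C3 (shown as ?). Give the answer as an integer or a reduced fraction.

24

1. [ext C2·C3]  r_C3² + (10/3)r_C3 − 656 = 0  ⇒  r_C3 = 24 (r>0 drops 1)
2. [ext C3·C4]  r_C3² + 22r_C3 − 1104 = 0  ⇒  r_C3 = 24 (r>0 drops 1)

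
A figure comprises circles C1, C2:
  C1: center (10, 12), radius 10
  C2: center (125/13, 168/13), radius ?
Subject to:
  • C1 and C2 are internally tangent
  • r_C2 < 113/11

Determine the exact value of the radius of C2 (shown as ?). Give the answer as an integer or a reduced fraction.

9

1. [int C1,C2]  r_C2² − 20r_C2 + 99 = 0  ⇒  r_C2 = 9 or 11
2. given r_C2 < 113/11: keep 9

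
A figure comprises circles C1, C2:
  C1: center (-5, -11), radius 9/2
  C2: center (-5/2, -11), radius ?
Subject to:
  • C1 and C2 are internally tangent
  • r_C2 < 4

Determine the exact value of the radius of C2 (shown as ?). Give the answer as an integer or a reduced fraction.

2

1. [int C1,C2]  r_C2² − 9r_C2 + 14 = 0  ⇒  r_C2 = 2 or 7
2. given r_C2 < 4: keep 2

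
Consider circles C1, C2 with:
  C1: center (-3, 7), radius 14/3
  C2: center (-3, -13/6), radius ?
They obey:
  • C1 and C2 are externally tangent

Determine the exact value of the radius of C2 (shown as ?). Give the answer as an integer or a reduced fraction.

1. [ext C1·C2]  r_C2² + (28/3)r_C2 − 249/4 = 0  ⇒  r_C2 = 9/2 (r>0 drops 1)

9/2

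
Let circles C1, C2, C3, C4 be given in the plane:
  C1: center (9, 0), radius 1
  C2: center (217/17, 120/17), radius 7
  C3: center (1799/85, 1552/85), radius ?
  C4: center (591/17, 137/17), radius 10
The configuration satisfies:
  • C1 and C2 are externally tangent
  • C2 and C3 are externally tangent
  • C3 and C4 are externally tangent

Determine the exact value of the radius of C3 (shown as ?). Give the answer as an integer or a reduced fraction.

7

1. [ext C2·C3]  r_C3² + 14r_C3 − 147 = 0  ⇒  r_C3 = 7 (r>0 drops 1)
2. [ext C3·C4]  r_C3² + 20r_C3 − 189 = 0  ⇒  r_C3 = 7 (r>0 drops 1)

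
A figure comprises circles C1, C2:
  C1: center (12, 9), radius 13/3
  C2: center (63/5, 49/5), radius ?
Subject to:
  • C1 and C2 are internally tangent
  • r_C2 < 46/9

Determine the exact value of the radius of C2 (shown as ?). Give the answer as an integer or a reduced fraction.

1. [int C1,C2]  r_C2² − (26/3)r_C2 + 160/9 = 0  ⇒  r_C2 = 10/3 or 16/3
2. given r_C2 < 46/9: keep 10/3

10/3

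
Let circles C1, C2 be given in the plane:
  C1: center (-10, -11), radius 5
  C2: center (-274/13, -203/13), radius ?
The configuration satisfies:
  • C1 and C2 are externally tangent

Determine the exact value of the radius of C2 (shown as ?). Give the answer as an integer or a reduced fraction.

7

1. [ext C1·C2]  r_C2² + 10r_C2 − 119 = 0  ⇒  r_C2 = 7 (r>0 drops 1)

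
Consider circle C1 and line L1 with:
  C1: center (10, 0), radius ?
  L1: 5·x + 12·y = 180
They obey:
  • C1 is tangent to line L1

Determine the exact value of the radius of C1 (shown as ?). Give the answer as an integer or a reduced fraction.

10

1. [C1‖L1]  r_C1² − 100 = 0  ⇒  r_C1 = 10 (r>0 drops 1)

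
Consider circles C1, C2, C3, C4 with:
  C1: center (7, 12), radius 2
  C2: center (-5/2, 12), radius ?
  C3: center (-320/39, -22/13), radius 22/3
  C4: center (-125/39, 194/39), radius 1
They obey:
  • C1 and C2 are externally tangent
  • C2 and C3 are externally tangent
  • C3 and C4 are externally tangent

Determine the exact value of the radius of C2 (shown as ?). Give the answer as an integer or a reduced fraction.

1. [ext C1·C2]  r_C2² + 4r_C2 − 345/4 = 0  ⇒  r_C2 = 15/2 (r>0 drops 1)
2. [ext C2·C3]  r_C2² + (44/3)r_C2 − 665/4 = 0  ⇒  r_C2 = 15/2 (r>0 drops 1)

15/2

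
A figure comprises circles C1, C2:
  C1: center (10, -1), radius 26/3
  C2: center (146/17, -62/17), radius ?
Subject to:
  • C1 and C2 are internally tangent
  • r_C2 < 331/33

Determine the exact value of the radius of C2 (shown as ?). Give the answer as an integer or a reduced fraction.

1. [int C1,C2]  r_C2² − (52/3)r_C2 + 595/9 = 0  ⇒  r_C2 = 17/3 or 35/3
2. given r_C2 < 331/33: keep 17/3

17/3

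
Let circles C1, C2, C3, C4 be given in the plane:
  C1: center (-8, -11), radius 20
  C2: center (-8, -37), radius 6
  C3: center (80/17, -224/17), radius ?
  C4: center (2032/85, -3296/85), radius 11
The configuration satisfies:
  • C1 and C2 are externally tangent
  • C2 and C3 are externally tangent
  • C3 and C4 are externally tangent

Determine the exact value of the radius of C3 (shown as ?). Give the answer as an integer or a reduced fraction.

21

1. [ext C2·C3]  r_C3² + 12r_C3 − 693 = 0  ⇒  r_C3 = 21 (r>0 drops 1)
2. [ext C3·C4]  r_C3² + 22r_C3 − 903 = 0  ⇒  r_C3 = 21 (r>0 drops 1)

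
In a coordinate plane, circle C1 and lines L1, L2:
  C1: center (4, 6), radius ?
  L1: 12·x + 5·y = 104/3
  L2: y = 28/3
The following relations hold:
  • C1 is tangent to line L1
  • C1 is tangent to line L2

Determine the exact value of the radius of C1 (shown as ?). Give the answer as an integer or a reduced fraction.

10/3

1. [C1‖L1]  r_C1² − 100/9 = 0  ⇒  r_C1 = 10/3 (r>0 drops 1)
2. [C1‖L2]  r_C1² − 100/9 = 0  ⇒  r_C1 = 10/3 (r>0 drops 1)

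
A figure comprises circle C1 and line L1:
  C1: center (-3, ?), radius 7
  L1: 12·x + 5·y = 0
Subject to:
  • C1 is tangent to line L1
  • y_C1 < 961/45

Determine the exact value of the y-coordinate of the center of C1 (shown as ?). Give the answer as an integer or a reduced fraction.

-11

1. [C1‖L1]  y_C1² − (72/5)y_C1 − 1397/5 = 0  ⇒  y_C1 = -11 or 127/5
2. given y_C1 < 961/45: keep -11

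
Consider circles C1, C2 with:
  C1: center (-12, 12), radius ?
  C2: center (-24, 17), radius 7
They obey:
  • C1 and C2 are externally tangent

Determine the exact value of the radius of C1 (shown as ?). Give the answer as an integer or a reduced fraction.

6

1. [ext C1·C2]  r_C1² + 14r_C1 − 120 = 0  ⇒  r_C1 = 6 (r>0 drops 1)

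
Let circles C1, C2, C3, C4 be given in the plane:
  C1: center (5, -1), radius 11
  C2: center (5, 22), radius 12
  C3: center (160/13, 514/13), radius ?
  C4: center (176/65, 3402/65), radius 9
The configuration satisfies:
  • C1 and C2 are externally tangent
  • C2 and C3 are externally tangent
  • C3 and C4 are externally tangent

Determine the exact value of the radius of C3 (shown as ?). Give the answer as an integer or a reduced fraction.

1. [ext C2·C3]  r_C3² + 24r_C3 − 217 = 0  ⇒  r_C3 = 7 (r>0 drops 1)
2. [ext C3·C4]  r_C3² + 18r_C3 − 175 = 0  ⇒  r_C3 = 7 (r>0 drops 1)

7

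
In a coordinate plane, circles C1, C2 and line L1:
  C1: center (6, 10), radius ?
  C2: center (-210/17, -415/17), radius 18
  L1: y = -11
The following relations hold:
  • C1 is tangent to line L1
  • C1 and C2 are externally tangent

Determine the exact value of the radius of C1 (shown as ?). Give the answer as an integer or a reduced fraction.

21

1. [C1‖L1]  r_C1² − 441 = 0  ⇒  r_C1 = 21 (r>0 drops 1)
2. [ext C1·C2]  r_C1² + 36r_C1 − 1197 = 0  ⇒  r_C1 = 21 (r>0 drops 1)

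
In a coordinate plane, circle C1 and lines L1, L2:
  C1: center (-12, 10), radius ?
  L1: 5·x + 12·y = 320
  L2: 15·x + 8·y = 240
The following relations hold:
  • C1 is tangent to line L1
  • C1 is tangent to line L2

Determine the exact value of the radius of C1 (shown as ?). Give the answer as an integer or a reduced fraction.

1. [C1‖L1]  r_C1² − 400 = 0  ⇒  r_C1 = 20 (r>0 drops 1)
2. [C1‖L2]  r_C1² − 400 = 0  ⇒  r_C1 = 20 (r>0 drops 1)

20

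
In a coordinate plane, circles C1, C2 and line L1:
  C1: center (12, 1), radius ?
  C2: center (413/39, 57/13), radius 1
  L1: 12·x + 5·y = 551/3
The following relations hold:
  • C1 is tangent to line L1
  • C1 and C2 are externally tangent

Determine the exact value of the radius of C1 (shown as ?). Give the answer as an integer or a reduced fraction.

8/3

1. [C1‖L1]  r_C1² − 64/9 = 0  ⇒  r_C1 = 8/3 (r>0 drops 1)
2. [ext C1·C2]  r_C1² + 2r_C1 − 112/9 = 0  ⇒  r_C1 = 8/3 (r>0 drops 1)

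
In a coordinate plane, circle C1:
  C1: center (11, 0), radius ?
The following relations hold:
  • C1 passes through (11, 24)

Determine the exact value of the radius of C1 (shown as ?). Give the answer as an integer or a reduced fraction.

1. [C1∋P]  r_C1² − 576 = 0  ⇒  r_C1 = 24 (r>0 drops 1)

24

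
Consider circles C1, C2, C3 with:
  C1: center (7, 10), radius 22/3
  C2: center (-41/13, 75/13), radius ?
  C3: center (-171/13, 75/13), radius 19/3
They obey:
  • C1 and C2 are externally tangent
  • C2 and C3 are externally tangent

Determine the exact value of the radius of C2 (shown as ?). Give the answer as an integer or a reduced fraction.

1. [ext C1·C2]  r_C2² + (44/3)r_C2 − 605/9 = 0  ⇒  r_C2 = 11/3 (r>0 drops 1)
2. [ext C2·C3]  r_C2² + (38/3)r_C2 − 539/9 = 0  ⇒  r_C2 = 11/3 (r>0 drops 1)

11/3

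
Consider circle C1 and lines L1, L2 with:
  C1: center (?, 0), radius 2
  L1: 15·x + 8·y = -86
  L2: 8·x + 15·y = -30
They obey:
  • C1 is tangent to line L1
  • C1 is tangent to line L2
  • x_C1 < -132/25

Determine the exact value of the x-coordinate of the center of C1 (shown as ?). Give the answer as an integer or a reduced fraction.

-8

1. [C1‖L1]  x_C1² + (172/15)x_C1 + 416/15 = 0  ⇒  x_C1 = -8 or -52/15
2. [C1‖L2]  x_C1² + (15/2)x_C1 − 4 = 0  ⇒  x_C1 = -8 or 1/2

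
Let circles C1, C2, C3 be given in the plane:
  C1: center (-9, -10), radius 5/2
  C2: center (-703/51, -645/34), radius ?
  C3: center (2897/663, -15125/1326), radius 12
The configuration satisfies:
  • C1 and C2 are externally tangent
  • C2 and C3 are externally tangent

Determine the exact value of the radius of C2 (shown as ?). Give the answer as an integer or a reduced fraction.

23/3

1. [ext C1·C2]  r_C2² + 5r_C2 − 874/9 = 0  ⇒  r_C2 = 23/3 (r>0 drops 1)
2. [ext C2·C3]  r_C2² + 24r_C2 − 2185/9 = 0  ⇒  r_C2 = 23/3 (r>0 drops 1)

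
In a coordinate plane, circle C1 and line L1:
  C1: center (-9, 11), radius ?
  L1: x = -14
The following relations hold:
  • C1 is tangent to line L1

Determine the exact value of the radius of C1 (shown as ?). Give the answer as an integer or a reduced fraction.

5

1. [C1‖L1]  r_C1² − 25 = 0  ⇒  r_C1 = 5 (r>0 drops 1)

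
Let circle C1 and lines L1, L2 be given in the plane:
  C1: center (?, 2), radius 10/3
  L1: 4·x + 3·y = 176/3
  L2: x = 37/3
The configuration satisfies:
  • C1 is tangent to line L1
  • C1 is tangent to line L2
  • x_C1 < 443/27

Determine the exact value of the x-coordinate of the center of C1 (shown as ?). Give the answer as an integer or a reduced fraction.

9

1. [C1‖L1]  x_C1² − (79/3)x_C1 + 156 = 0  ⇒  x_C1 = 9 or 52/3
2. [C1‖L2]  x_C1² − (74/3)x_C1 + 141 = 0  ⇒  x_C1 = 9 or 47/3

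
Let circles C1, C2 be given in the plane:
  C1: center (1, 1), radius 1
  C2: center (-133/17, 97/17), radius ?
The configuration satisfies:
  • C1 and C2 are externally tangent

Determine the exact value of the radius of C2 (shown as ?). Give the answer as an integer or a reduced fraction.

1. [ext C1·C2]  r_C2² + 2r_C2 − 99 = 0  ⇒  r_C2 = 9 (r>0 drops 1)

9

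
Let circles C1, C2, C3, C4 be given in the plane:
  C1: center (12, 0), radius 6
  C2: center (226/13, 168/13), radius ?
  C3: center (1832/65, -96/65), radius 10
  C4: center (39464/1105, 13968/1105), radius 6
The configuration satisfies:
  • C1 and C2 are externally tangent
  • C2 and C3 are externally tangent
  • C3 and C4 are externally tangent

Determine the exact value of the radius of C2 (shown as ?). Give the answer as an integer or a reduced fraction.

8

1. [ext C1·C2]  r_C2² + 12r_C2 − 160 = 0  ⇒  r_C2 = 8 (r>0 drops 1)
2. [ext C2·C3]  r_C2² + 20r_C2 − 224 = 0  ⇒  r_C2 = 8 (r>0 drops 1)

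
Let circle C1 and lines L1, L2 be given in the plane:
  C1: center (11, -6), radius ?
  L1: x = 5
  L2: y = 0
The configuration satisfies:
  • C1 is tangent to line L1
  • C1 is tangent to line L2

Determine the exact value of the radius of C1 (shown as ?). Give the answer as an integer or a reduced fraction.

6

1. [C1‖L1]  r_C1² − 36 = 0  ⇒  r_C1 = 6 (r>0 drops 1)
2. [C1‖L2]  r_C1² − 36 = 0  ⇒  r_C1 = 6 (r>0 drops 1)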